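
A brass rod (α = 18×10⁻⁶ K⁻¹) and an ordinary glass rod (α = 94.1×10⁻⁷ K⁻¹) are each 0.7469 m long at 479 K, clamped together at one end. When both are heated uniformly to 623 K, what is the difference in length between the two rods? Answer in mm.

0.924 mm

ΔT = 144 K
brass: ΔL = 18×10⁻⁶ × 0.7469 m × 144 = 1.9360×10⁻³ m = 1.9360 mm
ordinary glass: ΔL = 94.1×10⁻⁷ × 0.7469 m × 144 = 1.0121×10⁻³ m = 1.0121 mm
difference = 1.9360 − 1.0121 = 0.9239 mm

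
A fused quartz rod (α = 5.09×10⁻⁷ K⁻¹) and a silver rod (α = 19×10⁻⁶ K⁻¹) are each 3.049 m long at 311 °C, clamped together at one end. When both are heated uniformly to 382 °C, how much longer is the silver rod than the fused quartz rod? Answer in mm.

4.00 mm

ΔT = 71 K
fused quartz: ΔL = 5.09×10⁻⁷ × 3.049 m × 71 = 1.1019×10⁻⁴ m = 0.11019 mm
silver: ΔL = 19×10⁻⁶ × 3.049 m × 71 = 4.1131×10⁻³ m = 4.1131 mm
difference = 4.1131 − 0.11019 = 4.00291 mm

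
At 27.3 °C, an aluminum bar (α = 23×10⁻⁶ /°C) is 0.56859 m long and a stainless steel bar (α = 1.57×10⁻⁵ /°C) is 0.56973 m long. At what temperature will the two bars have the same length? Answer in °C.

T = 303.1 °C

L₁(1 + α₁ΔT) = L₂(1 + α₂ΔT) ⇒ ΔT = (L₂ − L₁)/(α₁L₁ − α₂L₂)
L₂ − L₁ = 0.56973 − 0.56859 = 1.14×10⁻³ m
α₁L₁ − α₂L₂ = 23×10⁻⁶×0.56859 − 1.57×10⁻⁵×0.56973 = 4.132809×10⁻⁶ m/K
ΔT = 1.14×10⁻³ / 4.132809×10⁻⁶ = 275.841 K
T = 27.3 + 275.841 = 303.141 °C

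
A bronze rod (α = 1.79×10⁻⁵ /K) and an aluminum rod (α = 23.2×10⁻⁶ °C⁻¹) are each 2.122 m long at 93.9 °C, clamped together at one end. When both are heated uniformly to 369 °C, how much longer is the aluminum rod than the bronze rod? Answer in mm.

ΔT = 275.1 K
bronze: ΔL = 1.79×10⁻⁵ × 2.122 m × 275.1 = 1.0449×10⁻² m = 10.449 mm
aluminum: ΔL = 23.2×10⁻⁶ × 2.122 m × 275.1 = 1.3543×10⁻² m = 13.543 mm
difference = 13.543 − 10.449 = 3.094 mm

3.09 mm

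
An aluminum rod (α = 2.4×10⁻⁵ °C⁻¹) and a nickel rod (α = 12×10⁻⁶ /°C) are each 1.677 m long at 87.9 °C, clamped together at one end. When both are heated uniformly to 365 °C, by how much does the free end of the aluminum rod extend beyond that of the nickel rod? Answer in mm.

ΔT = 277.1 K
aluminum: ΔL = 2.4×10⁻⁵ × 1.677 m × 277.1 = 1.1153×10⁻² m = 11.153 mm
nickel: ΔL = 12×10⁻⁶ × 1.677 m × 277.1 = 5.5764×10⁻³ m = 5.5764 mm
difference = 11.153 − 5.5764 = 5.5766 mm

5.58 mm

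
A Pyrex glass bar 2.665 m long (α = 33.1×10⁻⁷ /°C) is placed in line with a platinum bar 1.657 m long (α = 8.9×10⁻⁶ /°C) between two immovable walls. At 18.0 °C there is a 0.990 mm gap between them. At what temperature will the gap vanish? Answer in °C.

T = 60.0 °C

Gap closes when ΔL₁ + ΔL₂ = 0.990 mm = 9.90×10⁻⁴ m
(α₁L₁ + α₂L₂)ΔT = g
α₁L₁ + α₂L₂ = 33.1×10⁻⁷×2.665 + 8.9×10⁻⁶×1.657 = 2.356845×10⁻⁵ m/K
ΔT = 9.90×10⁻⁴ / 2.356845×10⁻⁵ = 42.005 K
T = 18.0 + 42.005 = 60.005 °C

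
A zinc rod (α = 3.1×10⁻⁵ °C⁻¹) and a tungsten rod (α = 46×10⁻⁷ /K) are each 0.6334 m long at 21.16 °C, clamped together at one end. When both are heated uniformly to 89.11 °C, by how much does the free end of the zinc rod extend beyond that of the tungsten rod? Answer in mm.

1.14 mm

ΔT = 67.95 K
zinc: ΔL = 3.1×10⁻⁵ × 0.6334 m × 67.95 = 1.3342×10⁻³ m = 1.3342 mm
tungsten: ΔL = 46×10⁻⁷ × 0.6334 m × 67.95 = 1.9798×10⁻⁴ m = 0.19798 mm
difference = 1.3342 − 0.19798 = 1.13622 mm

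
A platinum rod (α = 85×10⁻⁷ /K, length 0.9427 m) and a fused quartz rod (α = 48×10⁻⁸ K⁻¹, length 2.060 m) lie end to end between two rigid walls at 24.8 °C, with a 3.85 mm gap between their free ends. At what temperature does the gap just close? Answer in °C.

T = 452 °C

α₁L₁ = 8.01295×10⁻⁶ m/K, α₂L₂ = 9.888×10⁻⁷ m/K → total 9.00175×10⁻⁶ m/K
ΔT = g/(α₁L₁+α₂L₂) = 3.85×10⁻³ / 9.00175×10⁻⁶ = 427.69 K
T = 24.8 + 427.69 = 452.49 °C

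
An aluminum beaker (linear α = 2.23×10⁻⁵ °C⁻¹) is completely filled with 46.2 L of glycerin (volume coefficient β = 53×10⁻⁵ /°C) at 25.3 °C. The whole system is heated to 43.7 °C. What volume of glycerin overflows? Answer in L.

The beaker also expands: β_container ≈ 3α = 6.69×10⁻⁵ /K
Net overflow = V₀(β_liq − 3α_cont)ΔT
β − 3α = 5.30×10⁻⁴ − 6.69×10⁻⁵ = 4.631×10⁻⁴ /K; ΔT = 18.4 K
ΔV = 46.2 × 4.631×10⁻⁴ × 18.4 = 0.394 L

0.394 L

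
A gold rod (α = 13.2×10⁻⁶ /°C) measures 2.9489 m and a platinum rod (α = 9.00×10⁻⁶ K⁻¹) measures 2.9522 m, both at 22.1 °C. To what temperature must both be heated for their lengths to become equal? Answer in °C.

L₁(1 + α₁ΔT) = L₂(1 + α₂ΔT) ⇒ ΔT = (L₂ − L₁)/(α₁L₁ − α₂L₂)
L₂ − L₁ = 2.9522 − 2.9489 = 3.30×10⁻³ m
α₁L₁ − α₂L₂ = 13.2×10⁻⁶×2.9489 − 9.00×10⁻⁶×2.9522 = 1.235568×10⁻⁵ m/K
ΔT = 3.30×10⁻³ / 1.235568×10⁻⁵ = 267.084 K
T = 22.1 + 267.084 = 289.184 °C

T = 289.2 °C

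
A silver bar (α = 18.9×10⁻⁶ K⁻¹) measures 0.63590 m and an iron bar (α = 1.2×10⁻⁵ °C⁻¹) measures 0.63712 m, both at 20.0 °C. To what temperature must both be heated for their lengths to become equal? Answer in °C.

T = 299.0 °C

L₁(1 + α₁ΔT) = L₂(1 + α₂ΔT) ⇒ ΔT = (L₂ − L₁)/(α₁L₁ − α₂L₂)
L₂ − L₁ = 0.63712 − 0.63590 = 1.22×10⁻³ m
α₁L₁ − α₂L₂ = 18.9×10⁻⁶×0.63590 − 1.2×10⁻⁵×0.63712 = 4.37307×10⁻⁶ m/K
ΔT = 1.22×10⁻³ / 4.37307×10⁻⁶ = 278.980 K
T = 20.0 + 278.980 = 298.980 °C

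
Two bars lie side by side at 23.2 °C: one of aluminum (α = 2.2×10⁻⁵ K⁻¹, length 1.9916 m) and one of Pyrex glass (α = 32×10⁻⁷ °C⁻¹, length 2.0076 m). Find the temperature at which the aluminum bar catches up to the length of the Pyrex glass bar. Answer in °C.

L₁(1 + α₁ΔT) = L₂(1 + α₂ΔT) ⇒ ΔT = (L₂ − L₁)/(α₁L₁ − α₂L₂)
L₂ − L₁ = 2.0076 − 1.9916 = 1.60×10⁻² m
α₁L₁ − α₂L₂ = 2.2×10⁻⁵×1.9916 − 32×10⁻⁷×2.0076 = 3.739088×10⁻⁵ m/K
ΔT = 1.60×10⁻² / 3.739088×10⁻⁵ = 427.912 K
T = 23.2 + 427.912 = 451.112 °C

T = 451.1 °C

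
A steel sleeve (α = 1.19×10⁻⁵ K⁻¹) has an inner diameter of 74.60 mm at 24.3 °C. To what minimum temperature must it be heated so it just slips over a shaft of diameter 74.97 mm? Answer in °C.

T = 441 °C

Required Δd = 74.97 − 74.60 = 0.37 mm
Δd = αd₀ΔT ⇒ ΔT = Δd/(αd₀) = 0.37 / (1.19×10⁻⁵ × 74.60) = 416.79 K
T_min = 24.3 + 416.79 = 441.09 °C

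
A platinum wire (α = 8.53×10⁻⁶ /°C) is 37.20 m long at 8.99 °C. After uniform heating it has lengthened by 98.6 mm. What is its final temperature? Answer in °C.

T = 320 °C

ΔL = αL₀ΔT ⇒ ΔT = ΔL / (αL₀)
ΔT = 98.6×10⁻³ m / (8.53×10⁻⁶ × 37.20 m) = 310.73 K
T = 8.99 + 310.73 = 319.72 °C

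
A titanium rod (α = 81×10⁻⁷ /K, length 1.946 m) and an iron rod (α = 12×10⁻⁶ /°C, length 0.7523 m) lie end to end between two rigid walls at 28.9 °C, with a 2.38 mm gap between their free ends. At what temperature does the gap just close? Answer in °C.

T = 125 °C

Gap closes when ΔL₁ + ΔL₂ = 2.38 mm = 2.38×10⁻³ m
(α₁L₁ + α₂L₂)ΔT = g
α₁L₁ + α₂L₂ = 81×10⁻⁷×1.946 + 12×10⁻⁶×0.7523 = 2.47902×10⁻⁵ m/K
ΔT = 2.38×10⁻³ / 2.47902×10⁻⁵ = 96.01 K
T = 28.9 + 96.01 = 124.91 °C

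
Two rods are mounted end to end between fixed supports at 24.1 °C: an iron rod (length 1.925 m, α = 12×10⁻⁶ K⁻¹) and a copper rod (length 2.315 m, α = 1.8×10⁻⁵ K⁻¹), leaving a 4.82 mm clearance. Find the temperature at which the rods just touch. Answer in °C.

T = 98.5 °C

α₁L₁ = 2.310×10⁻⁵ m/K, α₂L₂ = 4.167×10⁻⁵ m/K → total 6.477×10⁻⁵ m/K
ΔT = g/(α₁L₁+α₂L₂) = 4.82×10⁻³ / 6.477×10⁻⁵ = 74.417 K
T = 24.1 + 74.417 = 98.517 °C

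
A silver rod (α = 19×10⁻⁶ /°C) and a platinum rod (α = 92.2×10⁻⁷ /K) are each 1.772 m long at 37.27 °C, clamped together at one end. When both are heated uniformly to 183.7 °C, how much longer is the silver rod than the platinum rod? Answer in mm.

ΔT = 146.43 K
silver: ΔL = 19×10⁻⁶ × 1.772 m × 146.43 = 4.9300×10⁻³ m = 4.9300 mm
platinum: ΔL = 92.2×10⁻⁷ × 1.772 m × 146.43 = 2.3923×10⁻³ m = 2.3923 mm
difference = 4.9300 − 2.3923 = 2.5377 mm

2.54 mm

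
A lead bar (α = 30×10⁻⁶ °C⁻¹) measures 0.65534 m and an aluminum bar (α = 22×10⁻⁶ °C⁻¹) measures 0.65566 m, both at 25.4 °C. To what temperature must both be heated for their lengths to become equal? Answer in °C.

T = 86.52 °C

L₁(1 + α₁ΔT) = L₂(1 + α₂ΔT) ⇒ ΔT = (L₂ − L₁)/(α₁L₁ − α₂L₂)
L₂ − L₁ = 0.65566 − 0.65534 = 3.20×10⁻⁴ m
α₁L₁ − α₂L₂ = 30×10⁻⁶×0.65534 − 22×10⁻⁶×0.65566 = 5.23568×10⁻⁶ m/K
ΔT = 3.20×10⁻⁴ / 5.23568×10⁻⁶ = 61.1191 K
T = 25.4 + 61.1191 = 86.5191 °C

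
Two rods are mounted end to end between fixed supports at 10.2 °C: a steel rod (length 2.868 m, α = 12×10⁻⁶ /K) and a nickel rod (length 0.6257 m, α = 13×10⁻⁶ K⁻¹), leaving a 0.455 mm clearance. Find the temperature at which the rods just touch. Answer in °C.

T = 20.9 °C

Gap closes when ΔL₁ + ΔL₂ = 0.455 mm = 4.55×10⁻⁴ m
(α₁L₁ + α₂L₂)ΔT = g
α₁L₁ + α₂L₂ = 12×10⁻⁶×2.868 + 13×10⁻⁶×0.6257 = 4.25501×10⁻⁵ m/K
ΔT = 4.55×10⁻⁴ / 4.25501×10⁻⁵ = 10.693 K
T = 10.2 + 10.693 = 20.893 °C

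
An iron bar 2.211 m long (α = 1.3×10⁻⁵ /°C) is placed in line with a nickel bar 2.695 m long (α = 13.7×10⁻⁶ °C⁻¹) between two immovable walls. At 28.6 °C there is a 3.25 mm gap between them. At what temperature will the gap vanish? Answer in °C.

Gap closes when ΔL₁ + ΔL₂ = 3.25 mm = 3.25×10⁻³ m
(α₁L₁ + α₂L₂)ΔT = g
α₁L₁ + α₂L₂ = 1.3×10⁻⁵×2.211 + 13.7×10⁻⁶×2.695 = 6.56645×10⁻⁵ m/K
ΔT = 3.25×10⁻³ / 6.56645×10⁻⁵ = 49.494 K
T = 28.6 + 49.494 = 78.094 °C

T = 78.1 °C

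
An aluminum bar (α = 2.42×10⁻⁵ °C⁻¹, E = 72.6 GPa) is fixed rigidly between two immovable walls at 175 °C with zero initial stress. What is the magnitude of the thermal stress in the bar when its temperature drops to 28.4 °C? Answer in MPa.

Fully constrained: the free strain ε = αΔT is blocked, so σ = Eε = EαΔT.
|ΔT| = 146.6 K
σ = 72.6×10⁹ × 2.42×10⁻⁵ × 146.6 = 2.58×10⁸ Pa

σ = 258 MPa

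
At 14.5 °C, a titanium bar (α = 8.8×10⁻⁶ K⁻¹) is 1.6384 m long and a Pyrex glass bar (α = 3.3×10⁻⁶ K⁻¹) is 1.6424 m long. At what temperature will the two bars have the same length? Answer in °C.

T = 459.0 °C

L₁(1 + α₁ΔT) = L₂(1 + α₂ΔT) ⇒ ΔT = (L₂ − L₁)/(α₁L₁ − α₂L₂)
L₂ − L₁ = 1.6424 − 1.6384 = 4.00×10⁻³ m
α₁L₁ − α₂L₂ = 8.8×10⁻⁶×1.6384 − 3.3×10⁻⁶×1.6424 = 8.998×10⁻⁶ m/K
ΔT = 4.00×10⁻³ / 8.998×10⁻⁶ = 444.543 K
T = 14.5 + 444.543 = 459.043 °C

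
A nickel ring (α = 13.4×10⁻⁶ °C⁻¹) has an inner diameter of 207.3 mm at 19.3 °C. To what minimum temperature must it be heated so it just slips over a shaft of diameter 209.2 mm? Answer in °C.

T = 703 °C

Required Δd = 209.2 − 207.3 = 1.9 mm
Δd = αd₀ΔT ⇒ ΔT = Δd/(αd₀) = 1.9 / (13.4×10⁻⁶ × 207.3) = 683.99 K
T_min = 19.3 + 683.99 = 703.29 °C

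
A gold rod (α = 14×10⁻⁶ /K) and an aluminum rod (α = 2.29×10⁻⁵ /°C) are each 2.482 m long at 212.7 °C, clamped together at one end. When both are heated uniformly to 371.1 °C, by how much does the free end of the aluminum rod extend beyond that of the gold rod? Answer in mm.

ΔT = 158.4 K
gold: ΔL = 14×10⁻⁶ × 2.482 m × 158.4 = 5.5041×10⁻³ m = 5.5041 mm
aluminum: ΔL = 2.29×10⁻⁵ × 2.482 m × 158.4 = 9.0031×10⁻³ m = 9.0031 mm
difference = 9.0031 − 5.5041 = 3.4990 mm

3.50 mm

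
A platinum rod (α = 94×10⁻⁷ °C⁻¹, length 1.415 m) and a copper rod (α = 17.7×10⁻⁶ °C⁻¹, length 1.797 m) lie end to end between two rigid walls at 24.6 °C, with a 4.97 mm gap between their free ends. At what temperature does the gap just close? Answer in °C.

T = 135 °C

α₁L₁ = 1.3301×10⁻⁵ m/K, α₂L₂ = 3.18069×10⁻⁵ m/K → total 4.51079×10⁻⁵ m/K
ΔT = g/(α₁L₁+α₂L₂) = 4.97×10⁻³ / 4.51079×10⁻⁵ = 110.18 K
T = 24.6 + 110.18 = 134.78 °C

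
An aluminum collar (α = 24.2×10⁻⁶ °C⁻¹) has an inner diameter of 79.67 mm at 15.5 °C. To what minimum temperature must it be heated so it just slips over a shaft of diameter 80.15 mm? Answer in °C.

Required Δd = 80.15 − 79.67 = 0.48 mm
Δd = αd₀ΔT ⇒ ΔT = Δd/(αd₀) = 0.48 / (24.2×10⁻⁶ × 79.67) = 248.96 K
T_min = 15.5 + 248.96 = 264.46 °C

T = 264 °C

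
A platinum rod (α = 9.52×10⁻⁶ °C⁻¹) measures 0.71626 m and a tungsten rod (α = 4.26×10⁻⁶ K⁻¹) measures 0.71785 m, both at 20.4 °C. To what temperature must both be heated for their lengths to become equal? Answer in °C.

L₁(1 + α₁ΔT) = L₂(1 + α₂ΔT) ⇒ ΔT = (L₂ − L₁)/(α₁L₁ − α₂L₂)
L₂ − L₁ = 0.71785 − 0.71626 = 1.59×10⁻³ m
α₁L₁ − α₂L₂ = 9.52×10⁻⁶×0.71626 − 4.26×10⁻⁶×0.71785 = 3.7607542×10⁻⁶ m/K
ΔT = 1.59×10⁻³ / 3.7607542×10⁻⁶ = 422.788 K
T = 20.4 + 422.788 = 443.188 °C

T = 443.2 °C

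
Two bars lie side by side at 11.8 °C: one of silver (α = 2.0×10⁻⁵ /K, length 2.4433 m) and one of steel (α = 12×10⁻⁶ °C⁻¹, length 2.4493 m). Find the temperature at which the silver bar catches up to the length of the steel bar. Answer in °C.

L₁(1 + α₁ΔT) = L₂(1 + α₂ΔT) ⇒ ΔT = (L₂ − L₁)/(α₁L₁ − α₂L₂)
L₂ − L₁ = 2.4493 − 2.4433 = 6.00×10⁻³ m
α₁L₁ − α₂L₂ = 2.0×10⁻⁵×2.4433 − 12×10⁻⁶×2.4493 = 1.94744×10⁻⁵ m/K
ΔT = 6.00×10⁻³ / 1.94744×10⁻⁵ = 308.097 K
T = 11.8 + 308.097 = 319.897 °C

T = 319.9 °C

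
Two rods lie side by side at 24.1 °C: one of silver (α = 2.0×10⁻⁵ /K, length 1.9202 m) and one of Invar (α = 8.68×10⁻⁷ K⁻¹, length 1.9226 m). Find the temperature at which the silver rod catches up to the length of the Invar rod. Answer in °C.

T = 89.43 °C

L₁(1 + α₁ΔT) = L₂(1 + α₂ΔT) ⇒ ΔT = (L₂ − L₁)/(α₁L₁ − α₂L₂)
L₂ − L₁ = 1.9226 − 1.9202 = 2.40×10⁻³ m
α₁L₁ − α₂L₂ = 2.0×10⁻⁵×1.9202 − 8.68×10⁻⁷×1.9226 = 3.67351832×10⁻⁵ m/K
ΔT = 2.40×10⁻³ / 3.67351832×10⁻⁵ = 65.3325 K
T = 24.1 + 65.3325 = 89.4325 °C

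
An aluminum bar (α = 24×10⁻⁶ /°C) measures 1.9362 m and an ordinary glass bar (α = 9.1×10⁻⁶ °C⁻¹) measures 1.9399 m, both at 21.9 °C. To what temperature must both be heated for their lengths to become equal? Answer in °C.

T = 150.3 °C

L₁(1 + α₁ΔT) = L₂(1 + α₂ΔT) ⇒ ΔT = (L₂ − L₁)/(α₁L₁ − α₂L₂)
L₂ − L₁ = 1.9399 − 1.9362 = 3.70×10⁻³ m
α₁L₁ − α₂L₂ = 24×10⁻⁶×1.9362 − 9.1×10⁻⁶×1.9399 = 2.881571×10⁻⁵ m/K
ΔT = 3.70×10⁻³ / 2.881571×10⁻⁵ = 128.402 K
T = 21.9 + 128.402 = 150.302 °C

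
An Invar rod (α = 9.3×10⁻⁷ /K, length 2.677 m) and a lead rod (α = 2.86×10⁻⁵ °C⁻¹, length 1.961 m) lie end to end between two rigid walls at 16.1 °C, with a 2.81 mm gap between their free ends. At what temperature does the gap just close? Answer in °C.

T = 64.1 °C

α₁L₁ = 2.48961×10⁻⁶ m/K, α₂L₂ = 5.60846×10⁻⁵ m/K → total 5.857421×10⁻⁵ m/K
ΔT = g/(α₁L₁+α₂L₂) = 2.81×10⁻³ / 5.857421×10⁻⁵ = 47.973 K
T = 16.1 + 47.973 = 64.073 °C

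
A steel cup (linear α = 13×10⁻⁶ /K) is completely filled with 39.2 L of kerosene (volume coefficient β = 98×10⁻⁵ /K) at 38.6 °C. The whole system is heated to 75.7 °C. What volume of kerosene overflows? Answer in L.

1.37 L

The cup also expands: β_container ≈ 3α = 3.9×10⁻⁵ /K
Net overflow = V₀(β_liq − 3α_cont)ΔT
β − 3α = 9.80×10⁻⁴ − 3.9×10⁻⁵ = 9.41×10⁻⁴ /K; ΔT = 37.1 K
ΔV = 39.2 × 9.41×10⁻⁴ × 37.1 = 1.37 L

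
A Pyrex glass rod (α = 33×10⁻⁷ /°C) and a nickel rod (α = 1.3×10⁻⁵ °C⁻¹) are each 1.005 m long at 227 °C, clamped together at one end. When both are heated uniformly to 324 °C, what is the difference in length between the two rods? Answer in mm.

ΔT = 97 K
Pyrex glass: ΔL = 33×10⁻⁷ × 1.005 m × 97 = 3.2170×10⁻⁴ m = 0.32170 mm
nickel: ΔL = 1.3×10⁻⁵ × 1.005 m × 97 = 1.2673×10⁻³ m = 1.2673 mm
difference = 1.2673 − 0.32170 = 0.9456 mm

0.946 mm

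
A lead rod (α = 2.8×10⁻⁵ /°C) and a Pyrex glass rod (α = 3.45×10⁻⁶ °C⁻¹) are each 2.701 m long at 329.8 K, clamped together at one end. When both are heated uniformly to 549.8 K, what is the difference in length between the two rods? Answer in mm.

14.6 mm

ΔT = 220.0 K
lead: ΔL = 2.8×10⁻⁵ × 2.701 m × 220.0 = 1.6638×10⁻² m = 16.638 mm
Pyrex glass: ΔL = 3.45×10⁻⁶ × 2.701 m × 220.0 = 2.0501×10⁻³ m = 2.0501 mm
difference = 16.638 − 2.0501 = 14.5879 mm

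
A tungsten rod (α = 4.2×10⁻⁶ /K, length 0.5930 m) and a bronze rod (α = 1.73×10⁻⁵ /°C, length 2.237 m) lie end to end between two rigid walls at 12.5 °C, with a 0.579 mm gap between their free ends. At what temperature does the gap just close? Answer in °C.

T = 26.6 °C

Gap closes when ΔL₁ + ΔL₂ = 0.579 mm = 5.79×10⁻⁴ m
(α₁L₁ + α₂L₂)ΔT = g
α₁L₁ + α₂L₂ = 4.2×10⁻⁶×0.5930 + 1.73×10⁻⁵×2.237 = 4.11907×10⁻⁵ m/K
ΔT = 5.79×10⁻⁴ / 4.11907×10⁻⁵ = 14.057 K
T = 12.5 + 14.057 = 26.557 °C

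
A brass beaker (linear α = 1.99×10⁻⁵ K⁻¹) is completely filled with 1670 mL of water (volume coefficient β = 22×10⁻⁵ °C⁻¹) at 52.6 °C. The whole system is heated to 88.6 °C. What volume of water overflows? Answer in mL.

The beaker also expands: β_container ≈ 3α = 5.97×10⁻⁵ /K
Net overflow = V₀(β_liq − 3α_cont)ΔT
β − 3α = 2.20×10⁻⁴ − 5.97×10⁻⁵ = 1.603×10⁻⁴ /K; ΔT = 36.0 K
ΔV = 1670 × 1.603×10⁻⁴ × 36.0 = 9.64 mL

9.64 mL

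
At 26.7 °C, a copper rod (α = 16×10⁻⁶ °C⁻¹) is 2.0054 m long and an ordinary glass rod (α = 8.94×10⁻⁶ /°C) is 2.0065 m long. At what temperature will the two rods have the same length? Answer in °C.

T = 104.4 °C

Equal length when α₁L₁ΔT − α₂L₂ΔT = L₂ − L₁ = 1.10×10⁻³ m
α₁L₁ = 3.20864×10⁻⁵, α₂L₂ = 1.793811×10⁻⁵ → Δ(αL) = 1.414829×10⁻⁵ m/K
ΔT = 1.10×10⁻³ / 1.414829×10⁻⁵ = 77.748 K, so T = 26.7 + 77.748 = 104.448 °C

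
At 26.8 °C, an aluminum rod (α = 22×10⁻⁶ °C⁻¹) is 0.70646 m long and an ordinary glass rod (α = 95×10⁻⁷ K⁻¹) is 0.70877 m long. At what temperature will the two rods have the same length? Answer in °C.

T = 289.0 °C

L₁(1 + α₁ΔT) = L₂(1 + α₂ΔT) ⇒ ΔT = (L₂ − L₁)/(α₁L₁ − α₂L₂)
L₂ − L₁ = 0.70877 − 0.70646 = 2.31×10⁻³ m
α₁L₁ − α₂L₂ = 22×10⁻⁶×0.70646 − 95×10⁻⁷×0.70877 = 8.808805×10⁻⁶ m/K
ΔT = 2.31×10⁻³ / 8.808805×10⁻⁶ = 262.238 K
T = 26.8 + 262.238 = 289.038 °C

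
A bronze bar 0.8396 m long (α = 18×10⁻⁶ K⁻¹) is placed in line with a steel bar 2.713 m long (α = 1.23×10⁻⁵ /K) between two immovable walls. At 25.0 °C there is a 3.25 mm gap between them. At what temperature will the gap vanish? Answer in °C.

T = 92.0 °C

α₁L₁ = 1.51128×10⁻⁵ m/K, α₂L₂ = 3.33699×10⁻⁵ m/K → total 4.84827×10⁻⁵ m/K
ΔT = g/(α₁L₁+α₂L₂) = 3.25×10⁻³ / 4.84827×10⁻⁵ = 67.034 K
T = 25.0 + 67.034 = 92.034 °C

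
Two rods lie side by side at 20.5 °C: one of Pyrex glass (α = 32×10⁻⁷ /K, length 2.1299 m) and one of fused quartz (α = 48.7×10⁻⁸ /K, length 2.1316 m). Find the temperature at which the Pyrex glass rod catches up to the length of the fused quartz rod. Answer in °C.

T = 314.7 °C

L₁(1 + α₁ΔT) = L₂(1 + α₂ΔT) ⇒ ΔT = (L₂ − L₁)/(α₁L₁ − α₂L₂)
L₂ − L₁ = 2.1316 − 2.1299 = 1.70×10⁻³ m
α₁L₁ − α₂L₂ = 32×10⁻⁷×2.1299 − 48.7×10⁻⁸×2.1316 = 5.7775908×10⁻⁶ m/K
ΔT = 1.70×10⁻³ / 5.7775908×10⁻⁶ = 294.240 K
T = 20.5 + 294.240 = 314.740 °C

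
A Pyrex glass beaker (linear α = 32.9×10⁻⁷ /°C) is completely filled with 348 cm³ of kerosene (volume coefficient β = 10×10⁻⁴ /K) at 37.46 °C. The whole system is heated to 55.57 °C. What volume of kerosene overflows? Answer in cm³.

6.24 cm³

The beaker also expands: β_container ≈ 3α = 9.87×10⁻⁶ /K
Net overflow = V₀(β_liq − 3α_cont)ΔT
β − 3α = 1.00×10⁻³ − 9.87×10⁻⁶ = 9.9013×10⁻⁴ /K; ΔT = 18.11 K
ΔV = 348 × 9.9013×10⁻⁴ × 18.11 = 6.24 cm³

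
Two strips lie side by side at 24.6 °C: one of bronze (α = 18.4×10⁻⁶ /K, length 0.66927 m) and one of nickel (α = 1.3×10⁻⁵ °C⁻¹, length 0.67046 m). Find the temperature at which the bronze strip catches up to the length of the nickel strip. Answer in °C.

Equal length when α₁L₁ΔT − α₂L₂ΔT = L₂ − L₁ = 1.19×10⁻³ m
α₁L₁ = 1.2314568×10⁻⁵, α₂L₂ = 8.71598×10⁻⁶ → Δ(αL) = 3.598588×10⁻⁶ m/K
ΔT = 1.19×10⁻³ / 3.598588×10⁻⁶ = 330.685 K, so T = 24.6 + 330.685 = 355.285 °C

T = 355.3 °C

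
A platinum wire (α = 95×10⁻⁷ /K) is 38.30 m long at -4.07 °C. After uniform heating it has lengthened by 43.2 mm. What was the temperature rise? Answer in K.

ΔT = 119 K

ΔL = αL₀ΔT ⇒ ΔT = ΔL / (αL₀)
ΔT = 43.2×10⁻³ m / (95×10⁻⁷ × 38.30 m) = 118.73 K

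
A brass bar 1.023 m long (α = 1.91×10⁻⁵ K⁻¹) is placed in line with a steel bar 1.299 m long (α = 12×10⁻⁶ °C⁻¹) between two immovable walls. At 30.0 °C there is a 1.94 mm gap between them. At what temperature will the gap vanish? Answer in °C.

Gap closes when ΔL₁ + ΔL₂ = 1.94 mm = 1.94×10⁻³ m
(α₁L₁ + α₂L₂)ΔT = g
α₁L₁ + α₂L₂ = 1.91×10⁻⁵×1.023 + 12×10⁻⁶×1.299 = 3.51273×10⁻⁵ m/K
ΔT = 1.94×10⁻³ / 3.51273×10⁻⁵ = 55.228 K
T = 30.0 + 55.228 = 85.228 °C

T = 85.2 °C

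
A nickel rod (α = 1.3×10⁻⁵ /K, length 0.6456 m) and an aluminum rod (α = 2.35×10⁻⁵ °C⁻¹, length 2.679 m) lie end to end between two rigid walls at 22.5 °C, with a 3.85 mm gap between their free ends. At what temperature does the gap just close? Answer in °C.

T = 76.5 °C

Gap closes when ΔL₁ + ΔL₂ = 3.85 mm = 3.85×10⁻³ m
(α₁L₁ + α₂L₂)ΔT = g
α₁L₁ + α₂L₂ = 1.3×10⁻⁵×0.6456 + 2.35×10⁻⁵×2.679 = 7.13493×10⁻⁵ m/K
ΔT = 3.85×10⁻³ / 7.13493×10⁻⁵ = 53.960 K
T = 22.5 + 53.960 = 76.460 °C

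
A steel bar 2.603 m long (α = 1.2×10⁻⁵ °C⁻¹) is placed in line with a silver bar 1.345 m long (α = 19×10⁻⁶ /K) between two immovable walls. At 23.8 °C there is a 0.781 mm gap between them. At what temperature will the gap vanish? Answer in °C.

Gap closes when ΔL₁ + ΔL₂ = 0.781 mm = 7.81×10⁻⁴ m
(α₁L₁ + α₂L₂)ΔT = g
α₁L₁ + α₂L₂ = 1.2×10⁻⁵×2.603 + 19×10⁻⁶×1.345 = 5.6791×10⁻⁵ m/K
ΔT = 7.81×10⁻⁴ / 5.6791×10⁻⁵ = 13.752 K
T = 23.8 + 13.752 = 37.552 °C

T = 37.6 °C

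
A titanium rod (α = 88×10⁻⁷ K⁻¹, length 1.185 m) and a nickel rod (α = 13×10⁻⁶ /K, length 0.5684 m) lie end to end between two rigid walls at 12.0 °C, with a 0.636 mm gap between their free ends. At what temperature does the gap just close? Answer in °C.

T = 47.7 °C

Gap closes when ΔL₁ + ΔL₂ = 0.636 mm = 6.36×10⁻⁴ m
(α₁L₁ + α₂L₂)ΔT = g
α₁L₁ + α₂L₂ = 88×10⁻⁷×1.185 + 13×10⁻⁶×0.5684 = 1.78172×10⁻⁵ m/K
ΔT = 6.36×10⁻⁴ / 1.78172×10⁻⁵ = 35.696 K
T = 12.0 + 35.696 = 47.696 °C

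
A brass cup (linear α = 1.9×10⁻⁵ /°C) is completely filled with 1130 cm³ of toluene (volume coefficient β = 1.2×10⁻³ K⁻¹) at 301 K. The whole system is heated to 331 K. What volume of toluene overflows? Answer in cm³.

The cup also expands: β_container ≈ 3α = 5.7×10⁻⁵ /K
Net overflow = V₀(β_liq − 3α_cont)ΔT
β − 3α = 1.20×10⁻³ − 5.7×10⁻⁵ = 1.143×10⁻³ /K; ΔT = 30 K
ΔV = 1130 × 1.143×10⁻³ × 30 = 38.7 cm³

38.7 cm³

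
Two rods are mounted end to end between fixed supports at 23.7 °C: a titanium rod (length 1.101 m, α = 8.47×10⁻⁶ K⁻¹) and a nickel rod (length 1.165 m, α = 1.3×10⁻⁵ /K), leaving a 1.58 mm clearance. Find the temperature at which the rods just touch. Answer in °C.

T = 88.3 °C

Gap closes when ΔL₁ + ΔL₂ = 1.58 mm = 1.58×10⁻³ m
(α₁L₁ + α₂L₂)ΔT = g
α₁L₁ + α₂L₂ = 8.47×10⁻⁶×1.101 + 1.3×10⁻⁵×1.165 = 2.447047×10⁻⁵ m/K
ΔT = 1.58×10⁻³ / 2.447047×10⁻⁵ = 64.568 K
T = 23.7 + 64.568 = 88.268 °C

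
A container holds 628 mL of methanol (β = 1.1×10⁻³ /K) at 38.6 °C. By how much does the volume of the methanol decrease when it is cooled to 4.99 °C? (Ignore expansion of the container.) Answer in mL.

ΔV = 23.2 mL

|ΔT| = |4.99 − 38.6| = 33.61 K
ΔV = βV₀ΔT = (1.1×10⁻³)(628)(33.61) = 23.2 mL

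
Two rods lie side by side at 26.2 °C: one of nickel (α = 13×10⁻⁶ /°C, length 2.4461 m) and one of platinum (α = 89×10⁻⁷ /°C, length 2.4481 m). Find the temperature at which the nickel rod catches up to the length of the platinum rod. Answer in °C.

Equal length when α₁L₁ΔT − α₂L₂ΔT = L₂ − L₁ = 2.00×10⁻³ m
α₁L₁ = 3.17993×10⁻⁵, α₂L₂ = 2.178809×10⁻⁵ → Δ(αL) = 1.001121×10⁻⁵ m/K
ΔT = 2.00×10⁻³ / 1.001121×10⁻⁵ = 199.776 K, so T = 26.2 + 199.776 = 225.976 °C

T = 226.0 °C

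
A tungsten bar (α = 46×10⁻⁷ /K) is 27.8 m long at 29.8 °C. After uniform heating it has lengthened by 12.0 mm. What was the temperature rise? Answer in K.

ΔL = αL₀ΔT ⇒ ΔT = ΔL / (αL₀)
ΔT = 12.0×10⁻³ m / (46×10⁻⁷ × 27.8 m) = 93.838 K

ΔT = 93.8 K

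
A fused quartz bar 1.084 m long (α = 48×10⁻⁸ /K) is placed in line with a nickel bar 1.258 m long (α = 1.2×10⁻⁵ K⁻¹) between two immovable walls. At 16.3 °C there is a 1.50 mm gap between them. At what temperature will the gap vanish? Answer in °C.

T = 112 °C

Gap closes when ΔL₁ + ΔL₂ = 1.50 mm = 1.50×10⁻³ m
(α₁L₁ + α₂L₂)ΔT = g
α₁L₁ + α₂L₂ = 48×10⁻⁸×1.084 + 1.2×10⁻⁵×1.258 = 1.561632×10⁻⁵ m/K
ΔT = 1.50×10⁻³ / 1.561632×10⁻⁵ = 96.05 K
T = 16.3 + 96.05 = 112.35 °C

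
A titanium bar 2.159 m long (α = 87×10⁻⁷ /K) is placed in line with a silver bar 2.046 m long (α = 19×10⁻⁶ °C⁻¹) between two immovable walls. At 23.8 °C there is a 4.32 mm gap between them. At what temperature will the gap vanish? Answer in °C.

T = 98.7 °C

α₁L₁ = 1.87833×10⁻⁵ m/K, α₂L₂ = 3.8874×10⁻⁵ m/K → total 5.76573×10⁻⁵ m/K
ΔT = g/(α₁L₁+α₂L₂) = 4.32×10⁻³ / 5.76573×10⁻⁵ = 74.925 K
T = 23.8 + 74.925 = 98.725 °C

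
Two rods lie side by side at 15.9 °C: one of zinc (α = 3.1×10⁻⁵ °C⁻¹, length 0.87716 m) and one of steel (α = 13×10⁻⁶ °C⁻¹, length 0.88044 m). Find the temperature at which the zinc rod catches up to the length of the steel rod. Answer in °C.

Equal length when α₁L₁ΔT − α₂L₂ΔT = L₂ − L₁ = 3.28×10⁻³ m
α₁L₁ = 2.719196×10⁻⁵, α₂L₂ = 1.144572×10⁻⁵ → Δ(αL) = 1.574624×10⁻⁵ m/K
ΔT = 3.28×10⁻³ / 1.574624×10⁻⁵ = 208.304 K, so T = 15.9 + 208.304 = 224.204 °C

T = 224.2 °C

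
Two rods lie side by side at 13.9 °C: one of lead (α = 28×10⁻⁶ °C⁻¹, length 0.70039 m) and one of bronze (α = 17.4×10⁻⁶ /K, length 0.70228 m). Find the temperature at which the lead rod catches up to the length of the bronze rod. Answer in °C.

Equal length when α₁L₁ΔT − α₂L₂ΔT = L₂ − L₁ = 1.89×10⁻³ m
α₁L₁ = 1.961092×10⁻⁵, α₂L₂ = 1.2219672×10⁻⁵ → Δ(αL) = 7.391248×10⁻⁶ m/K
ΔT = 1.89×10⁻³ / 7.391248×10⁻⁶ = 255.708 K, so T = 13.9 + 255.708 = 269.608 °C

T = 269.6 °C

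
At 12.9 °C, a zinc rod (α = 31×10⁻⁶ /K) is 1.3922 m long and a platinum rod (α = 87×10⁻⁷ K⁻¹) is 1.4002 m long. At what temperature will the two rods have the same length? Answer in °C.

L₁(1 + α₁ΔT) = L₂(1 + α₂ΔT) ⇒ ΔT = (L₂ − L₁)/(α₁L₁ − α₂L₂)
L₂ − L₁ = 1.4002 − 1.3922 = 8.00×10⁻³ m
α₁L₁ − α₂L₂ = 31×10⁻⁶×1.3922 − 87×10⁻⁷×1.4002 = 3.097646×10⁻⁵ m/K
ΔT = 8.00×10⁻³ / 3.097646×10⁻⁵ = 258.261 K
T = 12.9 + 258.261 = 271.161 °C

T = 271.2 °C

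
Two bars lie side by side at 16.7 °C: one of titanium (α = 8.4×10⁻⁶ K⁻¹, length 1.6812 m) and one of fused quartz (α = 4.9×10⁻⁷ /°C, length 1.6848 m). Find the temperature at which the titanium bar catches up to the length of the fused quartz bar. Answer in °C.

Equal length when α₁L₁ΔT − α₂L₂ΔT = L₂ − L₁ = 3.60×10⁻³ m
α₁L₁ = 1.412208×10⁻⁵, α₂L₂ = 8.25552×10⁻⁷ → Δ(αL) = 1.3296528×10⁻⁵ m/K
ΔT = 3.60×10⁻³ / 1.3296528×10⁻⁵ = 270.747 K, so T = 16.7 + 270.747 = 287.447 °C

T = 287.4 °C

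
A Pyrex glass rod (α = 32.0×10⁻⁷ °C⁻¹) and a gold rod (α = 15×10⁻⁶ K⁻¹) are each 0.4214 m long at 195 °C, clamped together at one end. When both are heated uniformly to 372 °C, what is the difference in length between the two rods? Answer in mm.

ΔT = 177 K
Pyrex glass: ΔL = 32.0×10⁻⁷ × 0.4214 m × 177 = 2.3868×10⁻⁴ m = 0.23868 mm
gold: ΔL = 15×10⁻⁶ × 0.4214 m × 177 = 1.1188×10⁻³ m = 1.1188 mm
difference = 1.1188 − 0.23868 = 0.88012 mm

0.880 mm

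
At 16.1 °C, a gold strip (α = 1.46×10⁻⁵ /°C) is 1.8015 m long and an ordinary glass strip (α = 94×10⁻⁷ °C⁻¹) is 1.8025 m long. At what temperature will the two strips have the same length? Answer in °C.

L₁(1 + α₁ΔT) = L₂(1 + α₂ΔT) ⇒ ΔT = (L₂ − L₁)/(α₁L₁ − α₂L₂)
L₂ − L₁ = 1.8025 − 1.8015 = 1.00×10⁻³ m
α₁L₁ − α₂L₂ = 1.46×10⁻⁵×1.8015 − 94×10⁻⁷×1.8025 = 9.3584×10⁻⁶ m/K
ΔT = 1.00×10⁻³ / 9.3584×10⁻⁶ = 106.856 K
T = 16.1 + 106.856 = 122.956 °C

T = 123.0 °C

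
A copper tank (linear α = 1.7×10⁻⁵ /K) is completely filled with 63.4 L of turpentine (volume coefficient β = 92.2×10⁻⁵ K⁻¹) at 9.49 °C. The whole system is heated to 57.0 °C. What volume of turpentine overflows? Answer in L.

2.62 L

The tank also expands: β_container ≈ 3α = 5.1×10⁻⁵ /K
Net overflow = V₀(β_liq − 3α_cont)ΔT
β − 3α = 9.22×10⁻⁴ − 5.1×10⁻⁵ = 8.71×10⁻⁴ /K; ΔT = 47.51 K
ΔV = 63.4 × 8.71×10⁻⁴ × 47.51 = 2.62 L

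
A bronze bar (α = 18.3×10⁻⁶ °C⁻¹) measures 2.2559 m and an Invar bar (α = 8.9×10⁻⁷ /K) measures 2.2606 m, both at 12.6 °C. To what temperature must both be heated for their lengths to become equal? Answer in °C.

T = 132.3 °C

Equal length when α₁L₁ΔT − α₂L₂ΔT = L₂ − L₁ = 4.70×10⁻³ m
α₁L₁ = 4.128297×10⁻⁵, α₂L₂ = 2.011934×10⁻⁶ → Δ(αL) = 3.9271036×10⁻⁵ m/K
ΔT = 4.70×10⁻³ / 3.9271036×10⁻⁵ = 119.681 K, so T = 12.6 + 119.681 = 132.281 °C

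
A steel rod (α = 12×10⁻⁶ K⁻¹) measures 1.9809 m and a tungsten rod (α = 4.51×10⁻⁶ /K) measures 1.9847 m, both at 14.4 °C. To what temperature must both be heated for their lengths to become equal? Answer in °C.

Equal length when α₁L₁ΔT − α₂L₂ΔT = L₂ − L₁ = 3.80×10⁻³ m
α₁L₁ = 2.37708×10⁻⁵, α₂L₂ = 8.950997×10⁻⁶ → Δ(αL) = 1.4819803×10⁻⁵ m/K
ΔT = 3.80×10⁻³ / 1.4819803×10⁻⁵ = 256.414 K, so T = 14.4 + 256.414 = 270.814 °C

T = 270.8 °C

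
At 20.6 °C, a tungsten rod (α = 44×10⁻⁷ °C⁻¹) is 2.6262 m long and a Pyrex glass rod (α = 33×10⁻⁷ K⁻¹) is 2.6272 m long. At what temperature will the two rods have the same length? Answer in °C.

T = 367.2 °C

Equal length when α₁L₁ΔT − α₂L₂ΔT = L₂ − L₁ = 1.00×10⁻³ m
α₁L₁ = 1.155528×10⁻⁵, α₂L₂ = 8.66976×10⁻⁶ → Δ(αL) = 2.88552×10⁻⁶ m/K
ΔT = 1.00×10⁻³ / 2.88552×10⁻⁶ = 346.558 K, so T = 20.6 + 346.558 = 367.158 °C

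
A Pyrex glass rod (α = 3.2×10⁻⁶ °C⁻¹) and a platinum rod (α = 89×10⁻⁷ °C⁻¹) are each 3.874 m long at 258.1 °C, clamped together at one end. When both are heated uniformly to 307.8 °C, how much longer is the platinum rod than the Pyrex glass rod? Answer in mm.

ΔT = 49.7 K
Pyrex glass: ΔL = 3.2×10⁻⁶ × 3.874 m × 49.7 = 6.1612×10⁻⁴ m = 0.61612 mm
platinum: ΔL = 89×10⁻⁷ × 3.874 m × 49.7 = 1.7136×10⁻³ m = 1.7136 mm
difference = 1.7136 − 0.61612 = 1.09748 mm

1.10 mm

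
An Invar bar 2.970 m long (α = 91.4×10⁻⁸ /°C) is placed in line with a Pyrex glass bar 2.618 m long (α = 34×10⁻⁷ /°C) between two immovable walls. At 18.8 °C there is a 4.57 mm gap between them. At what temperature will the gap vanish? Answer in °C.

T = 412 °C

α₁L₁ = 2.71458×10⁻⁶ m/K, α₂L₂ = 8.9012×10⁻⁶ m/K → total 1.161578×10⁻⁵ m/K
ΔT = g/(α₁L₁+α₂L₂) = 4.57×10⁻³ / 1.161578×10⁻⁵ = 393.43 K
T = 18.8 + 393.43 = 412.23 °C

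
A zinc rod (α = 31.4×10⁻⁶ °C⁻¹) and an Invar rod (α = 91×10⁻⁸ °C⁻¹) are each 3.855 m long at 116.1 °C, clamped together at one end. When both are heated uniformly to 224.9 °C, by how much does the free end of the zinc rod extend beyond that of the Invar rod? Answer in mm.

12.8 mm

ΔT = 108.8 K
zinc: ΔL = 31.4×10⁻⁶ × 3.855 m × 108.8 = 1.3170×10⁻² m = 13.170 mm
Invar: ΔL = 91×10⁻⁸ × 3.855 m × 108.8 = 3.8168×10⁻⁴ m = 0.38168 mm
difference = 13.170 − 0.38168 = 12.78832 mm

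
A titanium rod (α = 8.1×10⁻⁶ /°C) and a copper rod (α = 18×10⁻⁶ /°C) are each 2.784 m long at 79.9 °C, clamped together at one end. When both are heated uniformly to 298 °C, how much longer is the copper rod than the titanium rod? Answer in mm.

6.01 mm

ΔT = 218.1 K
titanium: ΔL = 8.1×10⁻⁶ × 2.784 m × 218.1 = 4.9182×10⁻³ m = 4.9182 mm
copper: ΔL = 18×10⁻⁶ × 2.784 m × 218.1 = 1.0929×10⁻² m = 10.929 mm
difference = 10.929 − 4.9182 = 6.0108 mm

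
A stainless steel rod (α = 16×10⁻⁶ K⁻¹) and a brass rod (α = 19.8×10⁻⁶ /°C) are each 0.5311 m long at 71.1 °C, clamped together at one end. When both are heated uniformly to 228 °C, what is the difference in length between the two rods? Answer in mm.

ΔT = 156.9 K
stainless steel: ΔL = 16×10⁻⁶ × 0.5311 m × 156.9 = 1.3333×10⁻³ m = 1.3333 mm
brass: ΔL = 19.8×10⁻⁶ × 0.5311 m × 156.9 = 1.6499×10⁻³ m = 1.6499 mm
difference = 1.6499 − 1.3333 = 0.3166 mm

0.317 mm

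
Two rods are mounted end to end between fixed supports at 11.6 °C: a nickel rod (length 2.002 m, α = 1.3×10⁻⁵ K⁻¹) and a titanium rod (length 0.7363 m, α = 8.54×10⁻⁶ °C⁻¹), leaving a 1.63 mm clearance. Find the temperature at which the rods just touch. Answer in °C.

T = 62.0 °C

α₁L₁ = 2.6026×10⁻⁵ m/K, α₂L₂ = 6.288002×10⁻⁶ m/K → total 3.2314002×10⁻⁵ m/K
ΔT = g/(α₁L₁+α₂L₂) = 1.63×10⁻³ / 3.2314002×10⁻⁵ = 50.443 K
T = 11.6 + 50.443 = 62.043 °C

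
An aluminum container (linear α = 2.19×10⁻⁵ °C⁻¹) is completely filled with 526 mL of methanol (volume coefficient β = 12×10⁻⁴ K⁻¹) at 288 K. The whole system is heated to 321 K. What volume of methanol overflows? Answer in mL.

The container also expands: β_container ≈ 3α = 6.57×10⁻⁵ /K
Net overflow = V₀(β_liq − 3α_cont)ΔT
β − 3α = 1.20×10⁻³ − 6.57×10⁻⁵ = 1.1343×10⁻³ /K; ΔT = 33 K
ΔV = 526 × 1.1343×10⁻³ × 33 = 19.7 mL

19.7 mL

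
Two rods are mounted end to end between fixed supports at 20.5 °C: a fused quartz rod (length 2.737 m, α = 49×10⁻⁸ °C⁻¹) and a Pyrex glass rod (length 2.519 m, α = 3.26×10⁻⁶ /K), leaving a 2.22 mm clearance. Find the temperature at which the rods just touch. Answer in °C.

α₁L₁ = 1.34113×10⁻⁶ m/K, α₂L₂ = 8.21194×10⁻⁶ m/K → total 9.55307×10⁻⁶ m/K
ΔT = g/(α₁L₁+α₂L₂) = 2.22×10⁻³ / 9.55307×10⁻⁶ = 232.39 K
T = 20.5 + 232.39 = 252.89 °C

T = 253 °C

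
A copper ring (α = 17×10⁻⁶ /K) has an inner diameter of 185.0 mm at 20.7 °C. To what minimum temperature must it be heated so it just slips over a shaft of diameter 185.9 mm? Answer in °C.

T = 307 °C

Required Δd = 185.9 − 185.0 = 0.9 mm
Δd = αd₀ΔT ⇒ ΔT = Δd/(αd₀) = 0.9 / (17×10⁻⁶ × 185.0) = 286.17 K
T_min = 20.7 + 286.17 = 306.87 °C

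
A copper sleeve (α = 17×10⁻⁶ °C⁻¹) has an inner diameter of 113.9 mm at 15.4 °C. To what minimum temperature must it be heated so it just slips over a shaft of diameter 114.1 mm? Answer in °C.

T = 119 °C

Required Δd = 114.1 − 113.9 = 0.2 mm
Δd = αd₀ΔT ⇒ ΔT = Δd/(αd₀) = 0.2 / (17×10⁻⁶ × 113.9) = 103.29 K
T_min = 15.4 + 103.29 = 118.69 °C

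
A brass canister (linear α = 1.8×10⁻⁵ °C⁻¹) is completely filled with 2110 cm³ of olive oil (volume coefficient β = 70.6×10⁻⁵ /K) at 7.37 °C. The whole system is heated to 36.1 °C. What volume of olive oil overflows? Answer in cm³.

The canister also expands: β_container ≈ 3α = 5.4×10⁻⁵ /K
Net overflow = V₀(β_liq − 3α_cont)ΔT
β − 3α = 7.06×10⁻⁴ − 5.4×10⁻⁵ = 6.52×10⁻⁴ /K; ΔT = 28.73 K
ΔV = 2110 × 6.52×10⁻⁴ × 28.73 = 39.5 cm³

39.5 cm³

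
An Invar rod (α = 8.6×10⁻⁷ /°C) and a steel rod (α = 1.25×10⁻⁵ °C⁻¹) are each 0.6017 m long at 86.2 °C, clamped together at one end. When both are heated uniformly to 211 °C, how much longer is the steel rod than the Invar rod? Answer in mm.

0.874 mm

ΔT = 124.8 K
Invar: ΔL = 8.6×10⁻⁷ × 0.6017 m × 124.8 = 6.4579×10⁻⁵ m = 0.064579 mm
steel: ΔL = 1.25×10⁻⁵ × 0.6017 m × 124.8 = 9.3865×10⁻⁴ m = 0.93865 mm
difference = 0.93865 − 0.064579 = 0.874071 mm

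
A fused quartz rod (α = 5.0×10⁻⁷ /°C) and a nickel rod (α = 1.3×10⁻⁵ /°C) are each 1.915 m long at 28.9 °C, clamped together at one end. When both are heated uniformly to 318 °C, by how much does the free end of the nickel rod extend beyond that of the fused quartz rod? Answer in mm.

6.92 mm

ΔT = 289.1 K
fused quartz: ΔL = 5.0×10⁻⁷ × 1.915 m × 289.1 = 2.7681×10⁻⁴ m = 0.27681 mm
nickel: ΔL = 1.3×10⁻⁵ × 1.915 m × 289.1 = 7.1971×10⁻³ m = 7.1971 mm
difference = 7.1971 − 0.27681 = 6.92029 mm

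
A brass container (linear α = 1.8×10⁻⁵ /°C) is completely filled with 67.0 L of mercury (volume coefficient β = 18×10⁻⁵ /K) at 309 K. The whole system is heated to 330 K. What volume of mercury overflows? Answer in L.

0.177 L

The container also expands: β_container ≈ 3α = 5.4×10⁻⁵ /K
Net overflow = V₀(β_liq − 3α_cont)ΔT
β − 3α = 1.80×10⁻⁴ − 5.4×10⁻⁵ = 1.26×10⁻⁴ /K; ΔT = 21 K
ΔV = 67.0 × 1.26×10⁻⁴ × 21 = 0.177 L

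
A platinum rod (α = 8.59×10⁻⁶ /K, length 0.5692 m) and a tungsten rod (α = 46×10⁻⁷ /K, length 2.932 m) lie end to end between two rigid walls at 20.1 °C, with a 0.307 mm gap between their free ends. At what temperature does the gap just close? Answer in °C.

Gap closes when ΔL₁ + ΔL₂ = 0.307 mm = 3.07×10⁻⁴ m
(α₁L₁ + α₂L₂)ΔT = g
α₁L₁ + α₂L₂ = 8.59×10⁻⁶×0.5692 + 46×10⁻⁷×2.932 = 1.8376628×10⁻⁵ m/K
ΔT = 3.07×10⁻⁴ / 1.8376628×10⁻⁵ = 16.706 K
T = 20.1 + 16.706 = 36.806 °C

T = 36.8 °C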